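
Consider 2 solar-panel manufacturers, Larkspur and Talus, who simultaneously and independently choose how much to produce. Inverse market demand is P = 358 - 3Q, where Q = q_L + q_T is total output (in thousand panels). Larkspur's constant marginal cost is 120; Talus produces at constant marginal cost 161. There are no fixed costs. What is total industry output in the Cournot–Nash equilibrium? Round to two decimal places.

48.33

Larkspur's profit: π_L = (358 - 3Q)q_L - (120q_L). Setting ∂π_L/∂q_L = 0: 238 - 6q_L - 3(q_T) = 0.
Talus's profit: π_T = (358 - 3Q)q_T - (161q_T). Setting ∂π_T/∂q_T = 0: 197 - 6q_T - 3(q_L) = 0.
Rearranging gives the reaction functions q_L = (238 - 3q_T)/6 and q_T = (197 - 3q_L)/6.
Substituting one into the other gives q_L = 31 and q_T = 52/3.
Total output Q = 31 + 52/3 = 145/3.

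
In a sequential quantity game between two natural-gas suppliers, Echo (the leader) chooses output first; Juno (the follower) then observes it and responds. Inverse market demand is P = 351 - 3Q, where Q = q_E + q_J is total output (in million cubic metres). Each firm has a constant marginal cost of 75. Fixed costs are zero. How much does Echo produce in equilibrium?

46

Solve by backward induction. Given q_E, the follower Juno maximises π_J = (351 - 3q_E - 3q_J)q_J - 75q_J.
∂π_J/∂q_J = 276 - 3q_E - 6q_J = 0 gives the reaction function q_J = (276 - 3q_E)/6.
The leader anticipates this reaction. Substituting into P = 351 - 3Q gives P = 213 - (3/2)q_E, so π_E = (213 - (3/2)q_E)q_E - 75q_E.
Leader FOC: 138 - 3q_E = 0, so q_E = 46.
Then q_J = (276 - 3·46)/6 = 23.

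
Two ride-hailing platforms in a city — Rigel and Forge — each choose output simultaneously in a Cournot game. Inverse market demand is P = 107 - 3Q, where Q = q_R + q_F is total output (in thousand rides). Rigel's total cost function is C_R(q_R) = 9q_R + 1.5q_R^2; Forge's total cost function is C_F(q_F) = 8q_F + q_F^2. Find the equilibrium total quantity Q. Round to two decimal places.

17.21

Rigel's profit: π_R = (107 - 3Q)q_R - (9q_R + (3/2)q_R²). Setting ∂π_R/∂q_R = 0: 98 - 9q_R - 3(q_F) = 0.
Forge's profit: π_F = (107 - 3Q)q_F - (8q_F + q_F²). Setting ∂π_F/∂q_F = 0: 99 - 8q_F - 3(q_R) = 0.
So q_R = (98 - 3q_F)/9 and q_F = (99 - 3q_R)/8.
Substituting one into the other gives q_R = 487/63 and q_F = 199/21.
Total output Q = 487/63 + 199/21 = 1084/63.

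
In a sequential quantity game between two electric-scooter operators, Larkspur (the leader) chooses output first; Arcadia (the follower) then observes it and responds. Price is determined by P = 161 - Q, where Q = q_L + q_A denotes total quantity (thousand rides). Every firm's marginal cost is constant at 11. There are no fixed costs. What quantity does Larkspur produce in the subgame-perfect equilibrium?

75

Solve by backward induction. Given q_L, the follower Arcadia maximises π_A = (161 - q_L - q_A)q_A - 11q_A.
Setting the follower's marginal profit to zero, 150 - q_L - 2q_A = 0, i.e. q_A = (150 - q_L)/2.
The leader anticipates this reaction. Substituting into P = 161 - Q gives P = 86 - (1/2)q_L, so π_L = (86 - (1/2)q_L)q_L - 11q_L.
Leader FOC: 75 - q_L = 0, so q_L = 75.
Then q_A = (150 - 75)/2 = 75/2.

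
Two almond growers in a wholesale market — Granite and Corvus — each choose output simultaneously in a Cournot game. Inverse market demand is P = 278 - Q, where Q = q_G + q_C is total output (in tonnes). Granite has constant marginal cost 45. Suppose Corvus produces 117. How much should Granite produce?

58

With the rival's output fixed at 117, Granite's profit is π_G = (278 - 117 - q_G)q_G - (45q_G) = (161 - q_G)q_G - (45q_G).
∂π_G/∂q_G = 116 - 2q_G = 0, so q_G = 58.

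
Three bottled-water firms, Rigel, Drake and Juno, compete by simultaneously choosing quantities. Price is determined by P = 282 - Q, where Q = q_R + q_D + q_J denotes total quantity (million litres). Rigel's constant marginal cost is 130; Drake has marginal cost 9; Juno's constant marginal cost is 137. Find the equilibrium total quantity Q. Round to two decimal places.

142.50

Rigel's profit: π_R = (282 - Q)q_R - (130q_R). Setting ∂π_R/∂q_R = 0: 152 - 2q_R - (q_D + q_J) = 0.
Drake's first-order condition: 273 - 2q_D - (q_R + q_J) = 0.
Juno's first-order condition: 145 - 2q_J - (q_R + q_D) = 0.
Adding the 3 first-order conditions: 570 − 4Q = 0, so Q = 285/2.
Back-substituting: q_R = (152 − 285/2) = 19/2, q_D = (273 − 285/2) = 261/2, q_J = (145 − 285/2) = 5/2.
Total output Q = 19/2 + 261/2 + 5/2 = 285/2.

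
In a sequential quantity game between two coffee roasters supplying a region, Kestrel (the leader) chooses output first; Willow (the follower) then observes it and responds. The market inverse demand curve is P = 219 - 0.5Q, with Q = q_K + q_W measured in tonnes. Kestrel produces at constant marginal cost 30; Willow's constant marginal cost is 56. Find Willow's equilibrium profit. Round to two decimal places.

1540.13

Solve by backward induction. Given q_K, the follower Willow maximises π_W = (219 - (1/2)q_K - (1/2)q_W)q_W - 56q_W.
∂π_W/∂q_W = 163 - (1/2)q_K - q_W = 0 gives the reaction function q_W = (163 - (1/2)q_K).
Kestrel substitutes q_W(q_K) into its own profit: π_K = q_K(219 - (1/2)q_K - (163 - (1/2)q_K)/2) - 30q_K = (275/2 - (1/4)q_K)q_K - 30q_K.
The leader's first-order condition 215/2 - (1/2)q_K = 0 yields q_K = 215.
Then q_W = (163 - (1/2)·215) = 111/2.
Price P = 219 - (1/2)·(541/2) = 335/4.
Willow's profit: (335/4 - 56)·(111/2) = 1540.1250.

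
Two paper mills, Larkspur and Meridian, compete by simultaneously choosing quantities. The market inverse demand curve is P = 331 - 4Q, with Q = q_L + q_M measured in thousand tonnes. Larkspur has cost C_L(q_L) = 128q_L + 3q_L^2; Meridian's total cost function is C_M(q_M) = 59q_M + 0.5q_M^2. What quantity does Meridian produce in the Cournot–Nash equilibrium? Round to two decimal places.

27.24

Larkspur's profit: π_L = (331 - 4Q)q_L - (128q_L + 3q_L²). Setting ∂π_L/∂q_L = 0: 203 - 14q_L - 4(q_M) = 0.
Meridian's first-order condition: 272 - 9q_M - 4(q_L) = 0.
Best responses: q_L = (203 - 4q_M)/14, q_M = (272 - 4q_L)/9.
Solving the pair: q_L = 739/110, q_M = 1498/55.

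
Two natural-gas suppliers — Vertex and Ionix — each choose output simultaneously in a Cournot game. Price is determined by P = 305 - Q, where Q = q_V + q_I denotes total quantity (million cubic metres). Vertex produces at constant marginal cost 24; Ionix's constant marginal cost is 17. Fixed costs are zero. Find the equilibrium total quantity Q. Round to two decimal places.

189.67

Vertex's profit: π_V = (305 - Q)q_V - (24q_V). Setting ∂π_V/∂q_V = 0: 281 - 2q_V - (q_I) = 0.
Ionix's first-order condition: 288 - 2q_I - (q_V) = 0.
Rearranging gives the reaction functions q_V = (281 - q_I)/2 and q_I = (288 - q_V)/2.
Substituting one into the other gives q_V = 274/3 and q_I = 295/3.
Total output Q = 274/3 + 295/3 = 569/3.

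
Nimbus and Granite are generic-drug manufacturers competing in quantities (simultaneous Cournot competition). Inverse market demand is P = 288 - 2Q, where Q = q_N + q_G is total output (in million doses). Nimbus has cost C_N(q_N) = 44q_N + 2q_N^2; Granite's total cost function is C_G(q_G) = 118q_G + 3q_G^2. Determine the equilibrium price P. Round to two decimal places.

Nimbus's profit: π_N = (288 - 2Q)q_N - (44q_N + 2q_N²). Setting ∂π_N/∂q_N = 0: 244 - 8q_N - 2(q_G) = 0.
Granite's first-order condition: 170 - 10q_G - 2(q_N) = 0.
So q_N = (244 - 2q_G)/8 and q_G = (170 - 2q_N)/10.
Substituting one into the other gives q_N = 525/19 and q_G = 218/19.
Total output Q = 743/19, so price P = 288 - 2·(743/19) = 209.7895.

209.79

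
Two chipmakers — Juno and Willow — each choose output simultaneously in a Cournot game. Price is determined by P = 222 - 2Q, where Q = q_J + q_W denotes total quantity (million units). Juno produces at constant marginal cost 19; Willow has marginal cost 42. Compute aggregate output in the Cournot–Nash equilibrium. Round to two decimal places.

63.83

Juno's profit: π_J = (222 - 2Q)q_J - (19q_J). Setting ∂π_J/∂q_J = 0: 203 - 4q_J - 2(q_W) = 0.
Willow's first-order condition: 180 - 4q_W - 2(q_J) = 0.
Rearranging gives the reaction functions q_J = (203 - 2q_W)/4 and q_W = (180 - 2q_J)/4.
Solving the pair: q_J = 113/3, q_W = 157/6.
Total output Q = 113/3 + 157/6 = 383/6.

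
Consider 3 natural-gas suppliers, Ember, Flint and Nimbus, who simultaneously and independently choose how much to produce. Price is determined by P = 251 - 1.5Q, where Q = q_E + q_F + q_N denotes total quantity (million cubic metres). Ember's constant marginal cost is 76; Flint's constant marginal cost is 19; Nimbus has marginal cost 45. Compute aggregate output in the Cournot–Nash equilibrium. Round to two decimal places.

Ember's profit: π_E = (251 - 1.5Q)q_E - (76q_E). Setting ∂π_E/∂q_E = 0: 175 - 3q_E - (3/2)(q_F + q_N) = 0.
Flint's profit: π_F = (251 - 1.5Q)q_F - (19q_F). Setting ∂π_F/∂q_F = 0: 232 - 3q_F - (3/2)(q_E + q_N) = 0.
Nimbus's first-order condition: 206 - 3q_N - (3/2)(q_E + q_F) = 0.
Adding the 3 first-order conditions: 613 − 6Q = 0, so Q = 613/6.
Back-substituting: q_E = (175 − 613/4)/(3/2) = 29/2, q_F = (232 − 613/4)/(3/2) = 105/2, q_N = (206 − 613/4)/(3/2) = 211/6.
Total output Q = 29/2 + 105/2 + 211/6 = 613/6.

102.17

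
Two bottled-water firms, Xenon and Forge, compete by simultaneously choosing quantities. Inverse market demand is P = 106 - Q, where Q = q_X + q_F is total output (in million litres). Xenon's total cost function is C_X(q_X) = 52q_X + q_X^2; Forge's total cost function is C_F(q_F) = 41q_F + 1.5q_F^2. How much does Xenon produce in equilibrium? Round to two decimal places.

Xenon's profit: π_X = (106 - Q)q_X - (52q_X + q_X²). Setting ∂π_X/∂q_X = 0: 54 - 4q_X - (q_F) = 0.
Forge's first-order condition: 65 - 5q_F - (q_X) = 0.
So q_X = (54 - q_F)/4 and q_F = (65 - q_X)/5.
Solving the pair: q_X = 205/19, q_F = 206/19.

10.79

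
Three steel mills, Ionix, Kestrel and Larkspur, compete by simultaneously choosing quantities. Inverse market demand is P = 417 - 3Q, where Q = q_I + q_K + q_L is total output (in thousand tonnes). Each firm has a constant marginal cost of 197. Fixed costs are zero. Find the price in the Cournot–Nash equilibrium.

252

A representative firm's profit is π_i = q_i(417 - 3Q) - 197q_i.
Setting ∂π_i/∂q_i = 0 with rivals' quantities fixed: 220 - 6q_i - 3·Σ_{j≠i} q_j = 0.
By symmetry each firm produces the same amount; substituting Σ_{j≠i} q_j = 2q_i yields q_i = 220/12 = 55/3.
Total output Q = 55, so price P = 417 - 3·55 = 252.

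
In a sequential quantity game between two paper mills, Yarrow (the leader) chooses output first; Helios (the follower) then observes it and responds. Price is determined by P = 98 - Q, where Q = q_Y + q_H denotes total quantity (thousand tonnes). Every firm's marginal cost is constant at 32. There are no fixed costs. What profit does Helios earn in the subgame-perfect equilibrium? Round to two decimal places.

The follower Helios best-responds to any q_Y: π_H = (98 - Q)q_H - 32q_H.
Follower FOC: 66 - q_Y - 2q_H = 0, so q_H(q_Y) = (66 - q_Y)/2.
The leader anticipates this reaction. Substituting into P = 98 - Q gives P = 65 - (1/2)q_Y, so π_Y = (65 - (1/2)q_Y)q_Y - 32q_Y.
Leader FOC: 33 - q_Y = 0, so q_Y = 33.
Then q_H = (66 - 33)/2 = 33/2.
Price P = 98 - 99/2 = 97/2.
Helios's profit: (97/2 - 32)·(33/2) = 1089/4.

272.25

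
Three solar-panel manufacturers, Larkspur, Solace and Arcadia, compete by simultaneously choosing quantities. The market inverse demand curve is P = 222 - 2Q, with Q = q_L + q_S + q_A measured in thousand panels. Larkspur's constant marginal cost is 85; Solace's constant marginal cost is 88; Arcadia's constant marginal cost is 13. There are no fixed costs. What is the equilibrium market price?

102

Larkspur's profit: π_L = (222 - 2Q)q_L - (85q_L). Setting ∂π_L/∂q_L = 0: 137 - 4q_L - 2(q_S + q_A) = 0.
Solace's profit: π_S = (222 - 2Q)q_S - (88q_S). Setting ∂π_S/∂q_S = 0: 134 - 4q_S - 2(q_L + q_A) = 0.
Arcadia's first-order condition: 209 - 4q_A - 2(q_L + q_S) = 0.
Adding the 3 first-order conditions: 480 − 8Q = 0, so Q = 60.
Back-substituting: q_L = (137 − 120)/2 = 17/2, q_S = (134 − 120)/2 = 7, q_A = (209 − 120)/2 = 89/2.
Total output Q = 60, so price P = 222 - 2·60 = 102.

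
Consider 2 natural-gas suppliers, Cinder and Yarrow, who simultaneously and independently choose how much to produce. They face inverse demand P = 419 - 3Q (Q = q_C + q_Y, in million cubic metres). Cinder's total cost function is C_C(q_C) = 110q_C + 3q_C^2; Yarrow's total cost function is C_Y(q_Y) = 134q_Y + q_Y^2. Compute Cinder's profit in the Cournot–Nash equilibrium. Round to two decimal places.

2072.68

Cinder's profit: π_C = (419 - 3Q)q_C - (110q_C + 3q_C²). Setting ∂π_C/∂q_C = 0: 309 - 12q_C - 3(q_Y) = 0.
Yarrow's first-order condition: 285 - 8q_Y - 3(q_C) = 0.
So q_C = (309 - 3q_Y)/12 and q_Y = (285 - 3q_C)/8.
Solving the pair: q_C = 539/29, q_Y = 831/29.
Price P = 419 - 3·(1370/29) = 277.2759.
Cinder's profit: 277.2759·(539/29) - 110·(539/29) - 3(539/29)² = 2072.6825.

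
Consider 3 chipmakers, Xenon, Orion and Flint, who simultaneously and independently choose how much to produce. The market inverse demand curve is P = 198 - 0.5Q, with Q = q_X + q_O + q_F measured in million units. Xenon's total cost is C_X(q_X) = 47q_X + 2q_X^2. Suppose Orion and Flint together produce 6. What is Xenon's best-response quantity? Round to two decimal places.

With rivals' combined output fixed at 6, Xenon's profit is π_X = (198 - (1/2)·6 - (1/2)q_X)q_X - (47q_X + 2q_X²) = (195 - (1/2)q_X)q_X - (47q_X + 2q_X²).
∂π_X/∂q_X = 148 - 5q_X = 0, so q_X = 148/5.

29.60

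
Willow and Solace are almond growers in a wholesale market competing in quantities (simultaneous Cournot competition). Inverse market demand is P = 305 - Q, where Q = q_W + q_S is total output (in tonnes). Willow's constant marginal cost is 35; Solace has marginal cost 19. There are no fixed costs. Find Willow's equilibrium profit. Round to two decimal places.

Willow's profit: π_W = (305 - Q)q_W - (35q_W). Setting ∂π_W/∂q_W = 0: 270 - 2q_W - (q_S) = 0.
Solace's profit: π_S = (305 - Q)q_S - (19q_S). Setting ∂π_S/∂q_S = 0: 286 - 2q_S - (q_W) = 0.
So q_W = (270 - q_S)/2 and q_S = (286 - q_W)/2.
Substituting one into the other gives q_W = 254/3 and q_S = 302/3.
Price P = 305 - 556/3 = 359/3.
Willow's profit: (359/3 - 35)·(254/3) = 7168.4444.

7168.44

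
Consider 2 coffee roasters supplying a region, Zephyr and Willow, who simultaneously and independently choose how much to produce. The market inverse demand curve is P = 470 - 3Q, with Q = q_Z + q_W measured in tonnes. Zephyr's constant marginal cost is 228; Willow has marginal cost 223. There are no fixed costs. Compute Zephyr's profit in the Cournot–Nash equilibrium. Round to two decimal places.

Zephyr's profit: π_Z = (470 - 3Q)q_Z - (228q_Z). Setting ∂π_Z/∂q_Z = 0: 242 - 6q_Z - 3(q_W) = 0.
Willow's profit: π_W = (470 - 3Q)q_W - (223q_W). Setting ∂π_W/∂q_W = 0: 247 - 6q_W - 3(q_Z) = 0.
Best responses: q_Z = (242 - 3q_W)/6, q_W = (247 - 3q_Z)/6.
Solving the pair: q_Z = 79/3, q_W = 28.
Price P = 470 - 3·(163/3) = 307.
Zephyr's profit: (307 - 228)·(79/3) = 2080.3333.

2080.33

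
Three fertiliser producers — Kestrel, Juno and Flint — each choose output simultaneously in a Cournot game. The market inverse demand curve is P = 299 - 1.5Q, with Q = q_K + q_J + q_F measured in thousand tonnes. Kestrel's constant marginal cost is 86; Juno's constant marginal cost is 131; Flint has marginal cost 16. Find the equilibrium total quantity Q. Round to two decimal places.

110.67

Kestrel's profit: π_K = (299 - 1.5Q)q_K - (86q_K). Setting ∂π_K/∂q_K = 0: 213 - 3q_K - (3/2)(q_J + q_F) = 0.
Juno's profit: π_J = (299 - 1.5Q)q_J - (131q_J). Setting ∂π_J/∂q_J = 0: 168 - 3q_J - (3/2)(q_K + q_F) = 0.
Flint's profit: π_F = (299 - 1.5Q)q_F - (16q_F). Setting ∂π_F/∂q_F = 0: 283 - 3q_F - (3/2)(q_K + q_J) = 0.
Summing all 3 equations gives 664 − 6Q = 0, hence Q = 332/3.
Back-substituting: q_K = (213 − 166)/(3/2) = 94/3, q_J = (168 − 166)/(3/2) = 4/3, q_F = (283 − 166)/(3/2) = 78.
Total output Q = 94/3 + 4/3 + 78 = 332/3.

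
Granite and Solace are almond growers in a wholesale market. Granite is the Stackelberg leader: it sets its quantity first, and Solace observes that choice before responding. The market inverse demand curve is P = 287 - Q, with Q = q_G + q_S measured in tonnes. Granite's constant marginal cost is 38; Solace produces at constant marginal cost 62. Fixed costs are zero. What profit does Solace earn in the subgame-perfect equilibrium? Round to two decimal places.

1958.06

The follower Solace best-responds to any q_G: π_S = (287 - Q)q_S - 62q_S.
∂π_S/∂q_S = 225 - q_G - 2q_S = 0 gives the reaction function q_S = (225 - q_G)/2.
The leader anticipates this reaction. Substituting into P = 287 - Q gives P = 349/2 - (1/2)q_G, so π_G = (349/2 - (1/2)q_G)q_G - 38q_G.
The leader's first-order condition 273/2 - q_G = 0 yields q_G = 273/2.
Then q_S = (225 - 273/2)/2 = 177/4.
Price P = 287 - 723/4 = 425/4.
Solace's profit: (425/4 - 62)·(177/4) = 1958.0625.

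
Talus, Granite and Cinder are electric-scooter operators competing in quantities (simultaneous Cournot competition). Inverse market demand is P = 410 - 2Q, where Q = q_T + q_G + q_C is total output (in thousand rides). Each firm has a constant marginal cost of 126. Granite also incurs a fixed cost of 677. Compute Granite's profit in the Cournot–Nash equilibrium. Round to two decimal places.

1843.50

A representative firm's profit is π_i = q_i(410 - 2Q) - 126q_i.
First-order condition (treating rivals' output as given): 284 - 4q_i - 2·Σ_{j≠i} q_j = 0.
With identical firms every q_j equals q_i, so Σ_{j≠i} q_j = 2q_i and 284 = 8q_i, giving q_i = 71/2.
Price P = 410 - 2·(213/2) = 197.
Granite's profit: (197 - 126)·(71/2) - 677 = 1843.5000.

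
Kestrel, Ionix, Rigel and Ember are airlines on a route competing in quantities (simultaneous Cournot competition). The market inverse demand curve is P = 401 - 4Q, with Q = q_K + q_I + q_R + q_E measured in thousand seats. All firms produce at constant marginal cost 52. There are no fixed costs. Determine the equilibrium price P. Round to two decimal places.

A representative firm's profit is π_i = q_i(401 - 4Q) - 52q_i.
Setting ∂π_i/∂q_i = 0 with rivals' quantities fixed: 349 - 8q_i - 4·Σ_{j≠i} q_j = 0.
With identical firms every q_j equals q_i, so Σ_{j≠i} q_j = 3q_i and 349 = 20q_i, giving q_i = 349/20.
Total output Q = 349/5, so price P = 401 - 4·(349/5) = 609/5.

121.80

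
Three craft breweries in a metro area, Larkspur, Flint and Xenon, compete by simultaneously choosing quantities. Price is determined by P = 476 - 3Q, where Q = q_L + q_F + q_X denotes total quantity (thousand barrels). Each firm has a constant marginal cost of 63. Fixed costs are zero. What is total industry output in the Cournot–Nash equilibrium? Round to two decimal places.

A representative firm's profit is π_i = q_i(476 - 3Q) - 63q_i.
First-order condition (treating rivals' output as given): 413 - 6q_i - 3·Σ_{j≠i} q_j = 0.
With identical firms every q_j equals q_i, so Σ_{j≠i} q_j = 2q_i and 413 = 12q_i, giving q_i = 413/12.
Total output Q = 413/12 + 413/12 + 413/12 = 413/4.

103.25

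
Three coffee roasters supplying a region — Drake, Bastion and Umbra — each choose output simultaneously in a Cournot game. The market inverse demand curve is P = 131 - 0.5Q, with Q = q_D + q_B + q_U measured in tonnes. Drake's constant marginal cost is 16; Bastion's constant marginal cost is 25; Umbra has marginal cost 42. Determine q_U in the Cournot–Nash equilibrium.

23

Drake's profit: π_D = (131 - 0.5Q)q_D - (16q_D). Setting ∂π_D/∂q_D = 0: 115 - q_D - (1/2)(q_B + q_U) = 0.
Bastion's profit: π_B = (131 - 0.5Q)q_B - (25q_B). Setting ∂π_B/∂q_B = 0: 106 - q_B - (1/2)(q_D + q_U) = 0.
Umbra's profit: π_U = (131 - 0.5Q)q_U - (42q_U). Setting ∂π_U/∂q_U = 0: 89 - q_U - (1/2)(q_D + q_B) = 0.
Adding the 3 first-order conditions: 310 − 2Q = 0, so Q = 155.
Back-substituting: q_D = (115 − 155/2)/(1/2) = 75, q_B = (106 − 155/2)/(1/2) = 57, q_U = (89 − 155/2)/(1/2) = 23.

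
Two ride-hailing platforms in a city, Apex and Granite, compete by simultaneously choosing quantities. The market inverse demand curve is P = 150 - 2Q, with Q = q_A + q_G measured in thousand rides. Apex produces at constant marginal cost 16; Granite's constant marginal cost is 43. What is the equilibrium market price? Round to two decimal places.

Apex's profit: π_A = (150 - 2Q)q_A - (16q_A). Setting ∂π_A/∂q_A = 0: 134 - 4q_A - 2(q_G) = 0.
Granite's first-order condition: 107 - 4q_G - 2(q_A) = 0.
So q_A = (134 - 2q_G)/4 and q_G = (107 - 2q_A)/4.
Solving the pair: q_A = 161/6, q_G = 40/3.
Total output Q = 241/6, so price P = 150 - 2·(241/6) = 209/3.

69.67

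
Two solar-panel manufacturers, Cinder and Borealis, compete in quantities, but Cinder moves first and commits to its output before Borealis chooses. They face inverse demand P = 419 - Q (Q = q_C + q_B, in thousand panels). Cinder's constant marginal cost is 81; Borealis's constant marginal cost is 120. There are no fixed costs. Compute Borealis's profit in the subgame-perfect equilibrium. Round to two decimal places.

The follower Borealis best-responds to any q_C: π_B = (419 - Q)q_B - 120q_B.
Follower FOC: 299 - q_C - 2q_B = 0, so q_B(q_C) = (299 - q_C)/2.
Cinder substitutes q_B(q_C) into its own profit: π_C = q_C(419 - q_C - (299 - q_C)/2) - 81q_C = (539/2 - (1/2)q_C)q_C - 81q_C.
Maximising: ∂π_C/∂q_C = 377/2 - q_C = 0, giving q_C = 377/2.
Then q_B = (299 - 377/2)/2 = 221/4.
Price P = 419 - 975/4 = 701/4.
Borealis's profit: (701/4 - 120)·(221/4) = 3052.5625.

3052.56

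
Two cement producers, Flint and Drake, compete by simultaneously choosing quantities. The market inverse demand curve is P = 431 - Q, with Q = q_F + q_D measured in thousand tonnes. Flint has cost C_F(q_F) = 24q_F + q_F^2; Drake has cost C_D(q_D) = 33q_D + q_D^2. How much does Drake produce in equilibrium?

79

Flint's profit: π_F = (431 - Q)q_F - (24q_F + q_F²). Setting ∂π_F/∂q_F = 0: 407 - 4q_F - (q_D) = 0.
Drake's first-order condition: 398 - 4q_D - (q_F) = 0.
So q_F = (407 - q_D)/4 and q_D = (398 - q_F)/4.
Solving the pair: q_F = 82, q_D = 79.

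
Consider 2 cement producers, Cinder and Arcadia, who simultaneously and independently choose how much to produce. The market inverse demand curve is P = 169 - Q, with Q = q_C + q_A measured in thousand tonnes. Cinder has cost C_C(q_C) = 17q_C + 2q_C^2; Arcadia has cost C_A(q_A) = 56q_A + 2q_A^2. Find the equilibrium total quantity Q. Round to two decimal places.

37.86

Cinder's profit: π_C = (169 - Q)q_C - (17q_C + 2q_C²). Setting ∂π_C/∂q_C = 0: 152 - 6q_C - (q_A) = 0.
Arcadia's first-order condition: 113 - 6q_A - (q_C) = 0.
Rearranging gives the reaction functions q_C = (152 - q_A)/6 and q_A = (113 - q_C)/6.
Solving the pair: q_C = 799/35, q_A = 526/35.
Total output Q = 799/35 + 526/35 = 265/7.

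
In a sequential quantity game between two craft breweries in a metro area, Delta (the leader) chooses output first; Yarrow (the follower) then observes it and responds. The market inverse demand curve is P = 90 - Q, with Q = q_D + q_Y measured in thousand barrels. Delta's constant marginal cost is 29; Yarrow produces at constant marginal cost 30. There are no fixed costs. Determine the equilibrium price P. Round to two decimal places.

Solve by backward induction. Given q_D, the follower Yarrow maximises π_Y = (90 - q_D - q_Y)q_Y - 30q_Y.
Follower FOC: 60 - q_D - 2q_Y = 0, so q_Y(q_D) = (60 - q_D)/2.
Delta substitutes q_Y(q_D) into its own profit: π_D = q_D(90 - q_D - (60 - q_D)/2) - 29q_D = (60 - (1/2)q_D)q_D - 29q_D.
Leader FOC: 31 - q_D = 0, so q_D = 31.
Then q_Y = (60 - 31)/2 = 29/2.
Total output Q = 91/2, so price P = 90 - 91/2 = 89/2.

44.50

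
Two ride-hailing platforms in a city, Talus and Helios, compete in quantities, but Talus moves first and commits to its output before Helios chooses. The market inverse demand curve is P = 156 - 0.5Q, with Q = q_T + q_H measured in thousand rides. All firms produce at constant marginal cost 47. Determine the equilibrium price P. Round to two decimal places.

The follower Helios best-responds to any q_T: π_H = (156 - 0.5Q)q_H - 47q_H.
Follower FOC: 109 - (1/2)q_T - q_H = 0, so q_H(q_T) = (109 - (1/2)q_T).
Talus substitutes q_H(q_T) into its own profit: π_T = q_T(156 - (1/2)q_T - (109 - (1/2)q_T)/2) - 47q_T = (203/2 - (1/4)q_T)q_T - 47q_T.
The leader's first-order condition 109/2 - (1/2)q_T = 0 yields q_T = 109.
Then q_H = (109 - (1/2)·109) = 109/2.
Total output Q = 327/2, so price P = 156 - (1/2)·(327/2) = 297/4.

74.25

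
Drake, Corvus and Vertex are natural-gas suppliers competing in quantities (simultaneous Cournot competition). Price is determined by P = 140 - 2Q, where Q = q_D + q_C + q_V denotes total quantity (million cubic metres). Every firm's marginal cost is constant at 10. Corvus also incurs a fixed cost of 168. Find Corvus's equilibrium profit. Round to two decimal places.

360.13

Each firm earns π_i = (140 - 2Q)q_i - 10q_i.
First-order condition (treating rivals' output as given): 130 - 4q_i - 2·Σ_{j≠i} q_j = 0.
By symmetry each firm produces the same amount; substituting Σ_{j≠i} q_j = 2q_i yields q_i = 130/8 = 65/4.
Price P = 140 - 2·(195/4) = 85/2.
Corvus's profit: (85/2 - 10)·(65/4) - 168 = 360.1250.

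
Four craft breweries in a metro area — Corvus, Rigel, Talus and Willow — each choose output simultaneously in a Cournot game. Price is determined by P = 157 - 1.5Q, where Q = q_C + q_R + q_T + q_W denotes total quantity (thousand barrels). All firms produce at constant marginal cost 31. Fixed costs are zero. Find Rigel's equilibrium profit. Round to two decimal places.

423.36

Each firm earns π_i = (157 - 1.5Q)q_i - 31q_i.
Setting ∂π_i/∂q_i = 0 with rivals' quantities fixed: 126 - 3q_i - (3/2)·Σ_{j≠i} q_j = 0.
By symmetry each firm produces the same amount; substituting Σ_{j≠i} q_j = 3q_i yields q_i = 126/(15/2) = 84/5.
Price P = 157 - (3/2)·(336/5) = 281/5.
Rigel's profit: (281/5 - 31)·(84/5) = 423.3600.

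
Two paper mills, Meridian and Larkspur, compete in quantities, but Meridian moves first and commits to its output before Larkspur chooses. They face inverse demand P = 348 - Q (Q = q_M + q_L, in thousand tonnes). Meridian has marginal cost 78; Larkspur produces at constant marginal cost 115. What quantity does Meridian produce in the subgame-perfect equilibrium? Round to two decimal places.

153.50

Solve by backward induction. Given q_M, the follower Larkspur maximises π_L = (348 - q_M - q_L)q_L - 115q_L.
Follower FOC: 233 - q_M - 2q_L = 0, so q_L(q_M) = (233 - q_M)/2.
Meridian substitutes q_L(q_M) into its own profit: π_M = q_M(348 - q_M - (233 - q_M)/2) - 78q_M = (463/2 - (1/2)q_M)q_M - 78q_M.
Maximising: ∂π_M/∂q_M = 307/2 - q_M = 0, giving q_M = 307/2.
Then q_L = (233 - 307/2)/2 = 159/4.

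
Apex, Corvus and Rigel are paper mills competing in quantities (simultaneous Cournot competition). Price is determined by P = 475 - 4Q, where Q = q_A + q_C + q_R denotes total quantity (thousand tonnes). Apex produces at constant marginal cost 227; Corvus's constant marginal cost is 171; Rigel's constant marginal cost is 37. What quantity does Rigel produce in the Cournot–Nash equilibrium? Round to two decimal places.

Apex's profit: π_A = (475 - 4Q)q_A - (227q_A). Setting ∂π_A/∂q_A = 0: 248 - 8q_A - 4(q_C + q_R) = 0.
Corvus's first-order condition: 304 - 8q_C - 4(q_A + q_R) = 0.
Rigel's profit: π_R = (475 - 4Q)q_R - (37q_R). Setting ∂π_R/∂q_R = 0: 438 - 8q_R - 4(q_A + q_C) = 0.
Adding the 3 conditions: 990 − 8Q − 8Q = 0, i.e. Q = 495/8.
Back-substituting: q_A = (248 − 495/2)/4 = 1/8, q_C = (304 − 495/2)/4 = 113/8, q_R = (438 − 495/2)/4 = 381/8.

47.63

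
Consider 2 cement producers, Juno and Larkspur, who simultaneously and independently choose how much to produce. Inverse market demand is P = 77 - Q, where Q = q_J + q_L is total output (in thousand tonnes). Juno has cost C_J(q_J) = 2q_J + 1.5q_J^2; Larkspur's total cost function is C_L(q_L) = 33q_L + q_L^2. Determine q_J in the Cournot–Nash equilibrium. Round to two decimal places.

13.47

Juno's profit: π_J = (77 - Q)q_J - (2q_J + (3/2)q_J²). Setting ∂π_J/∂q_J = 0: 75 - 5q_J - (q_L) = 0.
Larkspur's first-order condition: 44 - 4q_L - (q_J) = 0.
Best responses: q_J = (75 - q_L)/5, q_L = (44 - q_J)/4.
Solving the pair: q_J = 256/19, q_L = 145/19.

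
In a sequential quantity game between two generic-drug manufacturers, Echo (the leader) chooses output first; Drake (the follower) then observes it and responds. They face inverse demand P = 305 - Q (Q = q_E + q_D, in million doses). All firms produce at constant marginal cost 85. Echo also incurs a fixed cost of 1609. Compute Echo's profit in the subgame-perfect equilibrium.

The follower Drake best-responds to any q_E: π_D = (305 - Q)q_D - 85q_D.
∂π_D/∂q_D = 220 - q_E - 2q_D = 0 gives the reaction function q_D = (220 - q_E)/2.
The leader anticipates this reaction. Substituting into P = 305 - Q gives P = 195 - (1/2)q_E, so π_E = (195 - (1/2)q_E)q_E - 85q_E.
Maximising: ∂π_E/∂q_E = 110 - q_E = 0, giving q_E = 110.
Then q_D = (220 - 110)/2 = 55.
Price P = 305 - 165 = 140.
Echo's profit: (140 - 85)·110 - 1609 = 4441.

4441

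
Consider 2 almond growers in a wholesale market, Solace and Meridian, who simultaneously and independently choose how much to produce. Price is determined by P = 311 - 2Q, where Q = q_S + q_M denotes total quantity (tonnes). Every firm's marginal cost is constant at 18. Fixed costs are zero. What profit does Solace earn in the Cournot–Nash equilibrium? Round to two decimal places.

A representative firm's profit is π_i = q_i(311 - 2Q) - 18q_i.
First-order condition (treating rivals' output as given): 293 - 4q_i - 2q_j = 0.
By symmetry each firm produces the same amount; substituting q_j = q_i yields q_i = 293/6.
Price P = 311 - 2·(293/3) = 347/3.
Solace's profit: (347/3 - 18)·(293/6) = 4769.3889.

4769.39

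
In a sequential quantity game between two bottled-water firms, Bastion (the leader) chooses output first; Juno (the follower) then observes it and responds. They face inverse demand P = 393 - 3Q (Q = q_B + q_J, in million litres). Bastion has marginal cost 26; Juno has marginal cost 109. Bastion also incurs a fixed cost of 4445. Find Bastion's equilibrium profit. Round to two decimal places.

3992.50

Solve by backward induction. Given q_B, the follower Juno maximises π_J = (393 - 3q_B - 3q_J)q_J - 109q_J.
Follower FOC: 284 - 3q_B - 6q_J = 0, so q_J(q_B) = (284 - 3q_B)/6.
The leader anticipates this reaction. Substituting into P = 393 - 3Q gives P = 251 - (3/2)q_B, so π_B = (251 - (3/2)q_B)q_B - 26q_B.
The leader's first-order condition 225 - 3q_B = 0 yields q_B = 75.
Then q_J = (284 - 3·75)/6 = 59/6.
Price P = 393 - 3·(509/6) = 277/2.
Bastion's profit: (277/2 - 26)·75 - 4445 = 3992.5000.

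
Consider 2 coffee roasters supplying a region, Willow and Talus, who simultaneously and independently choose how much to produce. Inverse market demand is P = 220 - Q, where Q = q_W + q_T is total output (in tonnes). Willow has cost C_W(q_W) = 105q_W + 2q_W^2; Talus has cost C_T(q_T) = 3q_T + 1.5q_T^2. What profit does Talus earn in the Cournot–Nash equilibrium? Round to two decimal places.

Willow's profit: π_W = (220 - Q)q_W - (105q_W + 2q_W²). Setting ∂π_W/∂q_W = 0: 115 - 6q_W - (q_T) = 0.
Talus's profit: π_T = (220 - Q)q_T - (3q_T + (3/2)q_T²). Setting ∂π_T/∂q_T = 0: 217 - 5q_T - (q_W) = 0.
Best responses: q_W = (115 - q_T)/6, q_T = (217 - q_W)/5.
Solving the pair: q_W = 358/29, q_T = 1187/29.
Price P = 220 - 1545/29 = 166.7241.
Talus's profit: 166.7241·(1187/29) - 3·(1187/29) - (3/2)(1187/29)² = 4188.3740.

4188.37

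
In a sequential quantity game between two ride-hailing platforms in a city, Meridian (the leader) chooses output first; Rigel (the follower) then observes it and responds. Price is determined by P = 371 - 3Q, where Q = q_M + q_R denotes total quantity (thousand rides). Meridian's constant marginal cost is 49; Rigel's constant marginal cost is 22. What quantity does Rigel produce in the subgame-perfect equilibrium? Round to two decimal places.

The follower Rigel best-responds to any q_M: π_R = (371 - 3Q)q_R - 22q_R.
Setting the follower's marginal profit to zero, 349 - 3q_M - 6q_R = 0, i.e. q_R = (349 - 3q_M)/6.
Meridian substitutes q_R(q_M) into its own profit: π_M = q_M(371 - 3q_M - (349 - 3q_M)/2) - 49q_M = (393/2 - (3/2)q_M)q_M - 49q_M.
Leader FOC: 295/2 - 3q_M = 0, so q_M = 295/6.
Then q_R = (349 - 3·(295/6))/6 = 403/12.

33.58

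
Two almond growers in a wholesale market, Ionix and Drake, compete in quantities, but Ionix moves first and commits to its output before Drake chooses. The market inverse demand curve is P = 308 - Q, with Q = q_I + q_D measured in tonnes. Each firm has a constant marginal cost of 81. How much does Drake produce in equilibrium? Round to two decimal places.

The follower Drake best-responds to any q_I: π_D = (308 - Q)q_D - 81q_D.
Follower FOC: 227 - q_I - 2q_D = 0, so q_D(q_I) = (227 - q_I)/2.
Ionix substitutes q_D(q_I) into its own profit: π_I = q_I(308 - q_I - (227 - q_I)/2) - 81q_I = (389/2 - (1/2)q_I)q_I - 81q_I.
The leader's first-order condition 227/2 - q_I = 0 yields q_I = 227/2.
Then q_D = (227 - 227/2)/2 = 227/4.

56.75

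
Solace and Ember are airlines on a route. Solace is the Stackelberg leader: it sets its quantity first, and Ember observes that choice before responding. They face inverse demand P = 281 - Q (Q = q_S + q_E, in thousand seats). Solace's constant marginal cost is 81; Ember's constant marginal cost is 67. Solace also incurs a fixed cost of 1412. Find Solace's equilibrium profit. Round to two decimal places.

Solve by backward induction. Given q_S, the follower Ember maximises π_E = (281 - q_S - q_E)q_E - 67q_E.
Setting the follower's marginal profit to zero, 214 - q_S - 2q_E = 0, i.e. q_E = (214 - q_S)/2.
The leader anticipates this reaction. Substituting into P = 281 - Q gives P = 174 - (1/2)q_S, so π_S = (174 - (1/2)q_S)q_S - 81q_S.
The leader's first-order condition 93 - q_S = 0 yields q_S = 93.
Then q_E = (214 - 93)/2 = 121/2.
Price P = 281 - 307/2 = 255/2.
Solace's profit: (255/2 - 81)·93 - 1412 = 2912.5000.

2912.50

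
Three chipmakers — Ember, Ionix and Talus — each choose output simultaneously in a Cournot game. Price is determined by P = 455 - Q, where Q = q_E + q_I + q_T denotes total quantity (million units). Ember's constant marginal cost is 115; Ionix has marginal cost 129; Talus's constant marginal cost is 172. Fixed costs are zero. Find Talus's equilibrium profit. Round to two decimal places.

2093.06

Ember's profit: π_E = (455 - Q)q_E - (115q_E). Setting ∂π_E/∂q_E = 0: 340 - 2q_E - (q_I + q_T) = 0.
Ionix's first-order condition: 326 - 2q_I - (q_E + q_T) = 0.
Talus's profit: π_T = (455 - Q)q_T - (172q_T). Setting ∂π_T/∂q_T = 0: 283 - 2q_T - (q_E + q_I) = 0.
Summing all 3 equations gives 949 − 4Q = 0, hence Q = 949/4.
Back-substituting: q_E = (340 − 949/4) = 411/4, q_I = (326 − 949/4) = 355/4, q_T = (283 − 949/4) = 183/4.
Price P = 455 - 949/4 = 871/4.
Talus's profit: (871/4 - 172)·(183/4) = 2093.0625.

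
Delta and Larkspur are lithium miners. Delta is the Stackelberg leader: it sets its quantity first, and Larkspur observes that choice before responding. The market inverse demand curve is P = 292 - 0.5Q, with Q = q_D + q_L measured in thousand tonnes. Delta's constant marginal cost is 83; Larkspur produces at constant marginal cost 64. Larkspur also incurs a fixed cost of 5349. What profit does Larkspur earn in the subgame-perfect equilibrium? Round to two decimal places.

3495.50

Solve by backward induction. Given q_D, the follower Larkspur maximises π_L = (292 - (1/2)q_D - (1/2)q_L)q_L - 64q_L.
∂π_L/∂q_L = 228 - (1/2)q_D - q_L = 0 gives the reaction function q_L = (228 - (1/2)q_D).
The leader anticipates this reaction. Substituting into P = 292 - 0.5Q gives P = 178 - (1/4)q_D, so π_D = (178 - (1/4)q_D)q_D - 83q_D.
The leader's first-order condition 95 - (1/2)q_D = 0 yields q_D = 190.
Then q_L = (228 - (1/2)·190) = 133.
Price P = 292 - (1/2)·323 = 261/2.
Larkspur's profit: (261/2 - 64)·133 - 5349 = 3495.5000.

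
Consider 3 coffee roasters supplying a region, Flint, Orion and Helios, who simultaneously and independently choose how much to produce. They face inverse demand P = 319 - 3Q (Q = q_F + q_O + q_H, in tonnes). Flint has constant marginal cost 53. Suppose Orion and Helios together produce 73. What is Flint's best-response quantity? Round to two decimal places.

With rivals' combined output fixed at 73, Flint's profit is π_F = (319 - 3·73 - 3q_F)q_F - (53q_F) = (100 - 3q_F)q_F - (53q_F).
∂π_F/∂q_F = 47 - 6q_F = 0, so q_F = 47/6.

7.83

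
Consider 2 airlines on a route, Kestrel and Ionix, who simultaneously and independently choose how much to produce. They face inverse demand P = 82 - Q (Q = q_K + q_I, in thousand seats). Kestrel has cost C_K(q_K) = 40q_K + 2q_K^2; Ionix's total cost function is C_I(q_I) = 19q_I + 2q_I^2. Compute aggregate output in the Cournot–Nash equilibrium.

15

Kestrel's profit: π_K = (82 - Q)q_K - (40q_K + 2q_K²). Setting ∂π_K/∂q_K = 0: 42 - 6q_K - (q_I) = 0.
Ionix's profit: π_I = (82 - Q)q_I - (19q_I + 2q_I²). Setting ∂π_I/∂q_I = 0: 63 - 6q_I - (q_K) = 0.
So q_K = (42 - q_I)/6 and q_I = (63 - q_K)/6.
Substituting one into the other gives q_K = 27/5 and q_I = 48/5.
Total output Q = 27/5 + 48/5 = 15.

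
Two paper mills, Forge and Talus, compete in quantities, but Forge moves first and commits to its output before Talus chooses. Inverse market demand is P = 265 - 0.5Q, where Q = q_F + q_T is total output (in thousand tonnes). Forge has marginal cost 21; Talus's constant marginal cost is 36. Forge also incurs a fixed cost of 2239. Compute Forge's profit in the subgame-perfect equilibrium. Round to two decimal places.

14531.25

The follower Talus best-responds to any q_F: π_T = (265 - 0.5Q)q_T - 36q_T.
Follower FOC: 229 - (1/2)q_F - q_T = 0, so q_T(q_F) = (229 - (1/2)q_F).
Forge substitutes q_T(q_F) into its own profit: π_F = q_F(265 - (1/2)q_F - (229 - (1/2)q_F)/2) - 21q_F = (301/2 - (1/4)q_F)q_F - 21q_F.
The leader's first-order condition 259/2 - (1/2)q_F = 0 yields q_F = 259.
Then q_T = (229 - (1/2)·259) = 199/2.
Price P = 265 - (1/2)·(717/2) = 343/4.
Forge's profit: (343/4 - 21)·259 - 2239 = 14531.2500.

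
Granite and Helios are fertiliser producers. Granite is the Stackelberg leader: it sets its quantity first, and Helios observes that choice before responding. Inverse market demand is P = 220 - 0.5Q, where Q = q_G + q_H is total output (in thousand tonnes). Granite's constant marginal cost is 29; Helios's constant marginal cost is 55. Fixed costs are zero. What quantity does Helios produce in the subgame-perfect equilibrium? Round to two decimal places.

The follower Helios best-responds to any q_G: π_H = (220 - 0.5Q)q_H - 55q_H.
Setting the follower's marginal profit to zero, 165 - (1/2)q_G - q_H = 0, i.e. q_H = (165 - (1/2)q_G).
The leader anticipates this reaction. Substituting into P = 220 - 0.5Q gives P = 275/2 - (1/4)q_G, so π_G = (275/2 - (1/4)q_G)q_G - 29q_G.
Maximising: ∂π_G/∂q_G = 217/2 - (1/2)q_G = 0, giving q_G = 217.
Then q_H = (165 - (1/2)·217) = 113/2.

56.50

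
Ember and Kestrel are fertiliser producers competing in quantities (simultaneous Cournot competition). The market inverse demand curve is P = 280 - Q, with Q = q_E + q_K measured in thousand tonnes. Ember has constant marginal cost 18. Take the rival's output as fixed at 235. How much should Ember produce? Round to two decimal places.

13.50

With the rival's output fixed at 235, Ember's profit is π_E = (280 - 235 - q_E)q_E - (18q_E) = (45 - q_E)q_E - (18q_E).
∂π_E/∂q_E = 27 - 2q_E = 0, so q_E = 27/2.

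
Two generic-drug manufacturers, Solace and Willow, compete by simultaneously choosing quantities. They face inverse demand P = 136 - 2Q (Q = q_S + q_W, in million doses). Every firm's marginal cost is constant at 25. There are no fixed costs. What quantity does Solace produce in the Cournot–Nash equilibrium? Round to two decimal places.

A representative firm's profit is π_i = q_i(136 - 2Q) - 25q_i.
First-order condition (treating rivals' output as given): 111 - 4q_i - 2q_j = 0.
With identical firms every q_j equals q_i, so q_j = q_i and 111 = 6q_i, giving q_i = 37/2.

18.50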